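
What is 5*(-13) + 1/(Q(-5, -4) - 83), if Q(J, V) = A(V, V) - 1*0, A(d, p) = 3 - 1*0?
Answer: -5201/80 ≈ -65.012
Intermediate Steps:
A(d, p) = 3 (A(d, p) = 3 + 0 = 3)
Q(J, V) = 3 (Q(J, V) = 3 - 1*0 = 3 + 0 = 3)
5*(-13) + 1/(Q(-5, -4) - 83) = 5*(-13) + 1/(3 - 83) = -65 + 1/(-80) = -65 - 1/80 = -5201/80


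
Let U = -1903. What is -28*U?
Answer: 53284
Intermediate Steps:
-28*U = -28*(-1903) = 53284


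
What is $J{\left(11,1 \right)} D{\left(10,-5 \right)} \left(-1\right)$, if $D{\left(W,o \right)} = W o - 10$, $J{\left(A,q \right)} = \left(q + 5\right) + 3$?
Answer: $540$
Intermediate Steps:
$J{\left(A,q \right)} = 8 + q$ ($J{\left(A,q \right)} = \left(5 + q\right) + 3 = 8 + q$)
$D{\left(W,o \right)} = -10 + W o$
$J{\left(11,1 \right)} D{\left(10,-5 \right)} \left(-1\right) = \left(8 + 1\right) \left(-10 + 10 \left(-5\right)\right) \left(-1\right) = 9 \left(-10 - 50\right) \left(-1\right) = 9 \left(-60\right) \left(-1\right) = \left(-540\right) \left(-1\right) = 540$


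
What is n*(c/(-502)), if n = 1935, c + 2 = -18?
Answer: 19350/251 ≈ 77.092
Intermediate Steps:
c = -20 (c = -2 - 18 = -20)
n*(c/(-502)) = 1935*(-20/(-502)) = 1935*(-20*(-1/502)) = 1935*(10/251) = 19350/251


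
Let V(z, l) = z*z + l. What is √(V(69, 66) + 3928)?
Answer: √8755 ≈ 93.568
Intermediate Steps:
V(z, l) = l + z² (V(z, l) = z² + l = l + z²)
√(V(69, 66) + 3928) = √((66 + 69²) + 3928) = √((66 + 4761) + 3928) = √(4827 + 3928) = √8755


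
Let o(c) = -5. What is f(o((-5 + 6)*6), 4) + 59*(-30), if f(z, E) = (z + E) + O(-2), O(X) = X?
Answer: -1773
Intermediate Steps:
f(z, E) = -2 + E + z (f(z, E) = (z + E) - 2 = (E + z) - 2 = -2 + E + z)
f(o((-5 + 6)*6), 4) + 59*(-30) = (-2 + 4 - 5) + 59*(-30) = -3 - 1770 = -1773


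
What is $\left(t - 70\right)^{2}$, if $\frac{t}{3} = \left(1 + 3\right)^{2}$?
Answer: $484$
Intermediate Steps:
$t = 48$ ($t = 3 \left(1 + 3\right)^{2} = 3 \cdot 4^{2} = 3 \cdot 16 = 48$)
$\left(t - 70\right)^{2} = \left(48 - 70\right)^{2} = \left(-22\right)^{2} = 484$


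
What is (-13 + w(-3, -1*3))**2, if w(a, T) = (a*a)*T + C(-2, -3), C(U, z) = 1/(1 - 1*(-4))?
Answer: 39601/25 ≈ 1584.0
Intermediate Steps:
C(U, z) = 1/5 (C(U, z) = 1/(1 + 4) = 1/5)
w(a, T) = 1/5 + T*a**2 (w(a, T) = (a*a)*T + 1/5 = a**2*T + 1/5 = T*a**2 + 1/5 = 1/5 + T*a**2)
(-13 + w(-3, -1*3))**2 = (-13 + (1/5 - 1*3*(-3)**2))**2 = (-13 + (1/5 - 3*9))**2 = (-13 + (1/5 - 27))**2 = (-13 - 134/5)**2 = (-199/5)**2 = 39601/25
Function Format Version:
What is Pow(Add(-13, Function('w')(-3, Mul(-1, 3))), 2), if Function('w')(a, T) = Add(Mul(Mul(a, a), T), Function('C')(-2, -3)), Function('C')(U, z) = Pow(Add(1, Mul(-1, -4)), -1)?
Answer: Rational(39601, 25) ≈ 1584.0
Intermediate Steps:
Function('C')(U, z) = Rational(1, 5) (Function('C')(U, z) = Pow(Add(1, 4), -1) = Pow(5, -1) = Rational(1, 5))
Function('w')(a, T) = Add(Rational(1, 5), Mul(T, Pow(a, 2))) (Function('w')(a, T) = Add(Mul(Mul(a, a), T), Rational(1, 5)) = Add(Mul(Pow(a, 2), T), Rational(1, 5)) = Add(Mul(T, Pow(a, 2)), Rational(1, 5)) = Add(Rational(1, 5), Mul(T, Pow(a, 2))))
Pow(Add(-13, Function('w')(-3, Mul(-1, 3))), 2) = Pow(Add(-13, Add(Rational(1, 5), Mul(Mul(-1, 3), Pow(-3, 2)))), 2) = Pow(Add(-13, Add(Rational(1, 5), Mul(-3, 9))), 2) = Pow(Add(-13, Add(Rational(1, 5), -27)), 2) = Pow(Add(-13, Rational(-134, 5)), 2) = Pow(Rational(-199, 5), 2) = Rational(39601, 25)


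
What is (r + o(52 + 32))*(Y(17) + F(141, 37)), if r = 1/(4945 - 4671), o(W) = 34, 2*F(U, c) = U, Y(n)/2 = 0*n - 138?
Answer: -27951/4 ≈ -6987.8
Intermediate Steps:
Y(n) = -276 (Y(n) = 2*(0*n - 138) = 2*(0 - 138) = 2*(-138) = -276)
F(U, c) = U/2
r = 1/274 ≈ 0.0036496
(r + o(52 + 32))*(Y(17) + F(141, 37)) = (1/274 + 34)*(-276 + (½)*141) = 9317*(-276 + 141/2)/274 = (9317/274)*(-411/2) = -27951/4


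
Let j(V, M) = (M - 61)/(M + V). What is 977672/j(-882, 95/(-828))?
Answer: 714082829752/50603 ≈ 1.4111e+7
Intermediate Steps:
j(V, M) = (-61 + M)/(M + V)
977672/j(-882, 95/(-828)) = 977672/(((-61 + 95/(-828))/(95/(-828) - 882))) = 977672/(((-61 + 95*(-1/828))/(95*(-1/828) - 882))) = 977672/(((-61 - 95/828)/(-95/828 - 882))) = 977672/((-50603/828/(-730391/828))) = 977672/((-828/730391*(-50603/828))) = 977672/(50603/730391) = 977672*(730391/50603) = 714082829752/50603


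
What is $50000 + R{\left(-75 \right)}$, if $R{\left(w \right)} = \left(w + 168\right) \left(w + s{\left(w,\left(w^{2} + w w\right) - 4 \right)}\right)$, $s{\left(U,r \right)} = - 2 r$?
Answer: $-2048731$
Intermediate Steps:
$R{\left(w \right)} = \left(168 + w\right) \left(8 + w - 4 w^{2}\right)$ ($R{\left(w \right)} = \left(w + 168\right) \left(w - 2 \left(\left(w^{2} + w w\right) - 4\right)\right) = \left(168 + w\right) \left(w - 2 \left(\left(w^{2} + w^{2}\right) - 4\right)\right) = \left(168 + w\right) \left(w - 2 \left(2 w^{2} - 4\right)\right) = \left(168 + w\right) \left(w - 2 \left(-4 + 2 w^{2}\right)\right) = \left(168 + w\right) \left(w - \left(-8 + 4 w^{2}\right)\right) = \left(168 + w\right) \left(8 + w - 4 w^{2}\right)$)
$50000 + R{\left(-75 \right)} = 50000 + \left(1344 - 671 \left(-75\right)^{2} - 4 \left(-75\right)^{3} + 176 \left(-75\right)\right) = 50000 - 2098731 = -2048731$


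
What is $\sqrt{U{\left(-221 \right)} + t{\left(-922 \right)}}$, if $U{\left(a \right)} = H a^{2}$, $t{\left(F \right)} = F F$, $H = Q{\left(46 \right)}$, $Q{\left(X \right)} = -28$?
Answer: $6 i \sqrt{14374} \approx 719.35 i$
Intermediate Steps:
$H = -28$
$t{\left(F \right)} = F^{2}$
$U{\left(a \right)} = - 28 a^{2}$
$\sqrt{U{\left(-221 \right)} + t{\left(-922 \right)}} = \sqrt{- 28 \left(-221\right)^{2} + \left(-922\right)^{2}} = \sqrt{\left(-28\right) 48841 + 850084} = \sqrt{-1367548 + 850084} = \sqrt{-517464} = 6 i \sqrt{14374}$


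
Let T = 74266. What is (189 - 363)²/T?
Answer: 15138/37133 ≈ 0.40767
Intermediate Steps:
(189 - 363)²/T = (189 - 363)²/74266 = (-174)²*(1/74266) = 30276*(1/74266) = 15138/37133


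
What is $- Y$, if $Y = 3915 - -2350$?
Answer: $-6265$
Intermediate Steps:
$Y = 6265$ ($Y = 3915 + 2350 = 6265$)
$- Y = \left(-1\right) 6265 = -6265$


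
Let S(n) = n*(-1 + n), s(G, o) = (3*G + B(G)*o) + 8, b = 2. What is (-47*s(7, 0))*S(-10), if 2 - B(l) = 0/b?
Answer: -149930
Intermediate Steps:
B(l) = 2 (B(l) = 2 - 0/2 = 2 - 1*0 = 2 + 0 = 2)
s(G, o) = 8 + 2*o + 3*G (s(G, o) = (3*G + 2*o) + 8 = (2*o + 3*G) + 8 = 8 + 2*o + 3*G)
(-47*s(7, 0))*S(-10) = (-47*(8 + 2*0 + 3*7))*(-10*(-1 - 10)) = (-47*(8 + 0 + 21))*(-10*(-11)) = -47*29*110 = -1363*110 = -149930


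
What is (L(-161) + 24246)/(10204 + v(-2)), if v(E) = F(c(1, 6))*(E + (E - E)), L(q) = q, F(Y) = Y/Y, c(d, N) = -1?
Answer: 24085/10202 ≈ 2.3608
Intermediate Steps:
F(Y) = 1
v(E) = E (v(E) = 1*(E + (E - E)) = 1*(E + 0) = 1*E = E)
(L(-161) + 24246)/(10204 + v(-2)) = (-161 + 24246)/(10204 - 2) = 24085/10202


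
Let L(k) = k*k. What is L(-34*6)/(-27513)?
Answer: -4624/3057 ≈ -1.5126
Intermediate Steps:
L(k) = k²
L(-34*6)/(-27513) = (-34*6)²/(-27513) = (-204)²*(-1/27513) = 41616*(-1/27513) = -4624/3057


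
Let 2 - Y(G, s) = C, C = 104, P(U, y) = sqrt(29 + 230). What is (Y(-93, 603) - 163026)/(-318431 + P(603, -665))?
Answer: 8657502028/16899716917 + 27188*sqrt(259)/16899716917 ≈ 0.51231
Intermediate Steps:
P(U, y) = sqrt(259)
Y(G, s) = -102 (Y(G, s) = 2 - 1*104 = 2 - 104 = -102)
(Y(-93, 603) - 163026)/(-318431 + P(603, -665)) = (-102 - 163026)/(-318431 + sqrt(259)) = -163128/(-318431 + sqrt(259))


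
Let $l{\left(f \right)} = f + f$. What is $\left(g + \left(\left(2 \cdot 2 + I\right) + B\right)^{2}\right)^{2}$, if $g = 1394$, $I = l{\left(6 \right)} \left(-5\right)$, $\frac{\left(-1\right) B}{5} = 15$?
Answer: $344288025$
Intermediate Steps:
$B = -75$ ($B = \left(-5\right) 15 = -75$)
$l{\left(f \right)} = 2 f$
$I = -60$ ($I = 2 \cdot 6 \left(-5\right) = 12 \left(-5\right) = -60$)
$\left(g + \left(\left(2 \cdot 2 + I\right) + B\right)^{2}\right)^{2} = \left(1394 + \left(\left(2 \cdot 2 - 60\right) - 75\right)^{2}\right)^{2} = \left(1394 + \left(\left(4 - 60\right) - 75\right)^{2}\right)^{2} = \left(1394 + \left(-56 - 75\right)^{2}\right)^{2} = \left(1394 + \left(-131\right)^{2}\right)^{2} = \left(1394 + 17161\right)^{2} = 18555^{2} = 344288025$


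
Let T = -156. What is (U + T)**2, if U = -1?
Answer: 24649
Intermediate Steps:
(U + T)**2 = (-1 - 156)**2 = (-157)**2 = 24649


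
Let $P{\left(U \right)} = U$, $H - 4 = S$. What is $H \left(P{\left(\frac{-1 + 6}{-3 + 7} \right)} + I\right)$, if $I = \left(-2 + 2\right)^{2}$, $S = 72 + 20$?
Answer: $120$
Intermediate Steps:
$S = 92$
$H = 96$ ($H = 4 + 92 = 96$)
$I = 0$ ($I = 0^{2} = 0$)
$H \left(P{\left(\frac{-1 + 6}{-3 + 7} \right)} + I\right) = 96 \left(\frac{-1 + 6}{-3 + 7} + 0\right) = 96 \left(\frac{5}{4} + 0\right) = 96 \cdot \frac{5}{4} = 120$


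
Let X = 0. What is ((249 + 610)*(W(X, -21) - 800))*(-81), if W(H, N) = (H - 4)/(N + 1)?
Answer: 278246421/5 ≈ 5.5649e+7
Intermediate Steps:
W(H, N) = (-4 + H)/(1 + N)
((249 + 610)*(W(X, -21) - 800))*(-81) = ((249 + 610)*((-4 + 0)/(1 - 21) - 800))*(-81) = (859*(-4/(-20) - 800))*(-81) = (859*(-1/20*(-4) - 800))*(-81) = (859*(⅕ - 800))*(-81) = (859*(-3999/5))*(-81) = -3435141/5*(-81) = 278246421/5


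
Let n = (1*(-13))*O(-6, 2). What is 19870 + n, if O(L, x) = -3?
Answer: 19909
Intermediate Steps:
n = 39 (n = (1*(-13))*(-3) = -13*(-3) = 39)
19870 + n = 19870 + 39 = 19909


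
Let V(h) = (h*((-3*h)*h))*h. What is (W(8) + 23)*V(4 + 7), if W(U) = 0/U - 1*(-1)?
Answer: -1054152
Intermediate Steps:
W(U) = 1 (W(U) = 0 + 1 = 1)
V(h) = -3*h⁴ (V(h) = (h*(-3*h²))*h = (-3*h³)*h = -3*h⁴)
(W(8) + 23)*V(4 + 7) = (1 + 23)*(-3*(4 + 7)⁴) = 24*(-3*11⁴) = 24*(-3*14641) = 24*(-43923) = -1054152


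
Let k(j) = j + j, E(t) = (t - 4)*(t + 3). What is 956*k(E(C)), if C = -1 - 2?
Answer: 0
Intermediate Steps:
C = -3
E(t) = (-4 + t)*(3 + t)
k(j) = 2*j
956*k(E(C)) = 956*(2*(-12 + (-3)² - 1*(-3))) = 956*(2*(-12 + 9 + 3)) = 956*(2*0) = 956*0 = 0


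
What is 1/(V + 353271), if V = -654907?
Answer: -1/301636 ≈ -3.3153e-6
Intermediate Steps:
1/(V + 353271) = 1/(-654907 + 353271) = 1/(-301636) = -1/301636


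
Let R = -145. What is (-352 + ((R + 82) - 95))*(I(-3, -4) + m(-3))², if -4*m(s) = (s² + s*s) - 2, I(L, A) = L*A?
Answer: -32640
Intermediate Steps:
I(L, A) = A*L
m(s) = ½ - s²/2 (m(s) = -((s² + s*s) - 2)/4 = -((s² + s²) - 2)/4 = -(2*s² - 2)/4 = -(-2 + 2*s²)/4 = ½ - s²/2)
(-352 + ((R + 82) - 95))*(I(-3, -4) + m(-3))² = (-352 + ((-145 + 82) - 95))*(-4*(-3) + (½ - ½*(-3)²))² = (-352 + (-63 - 95))*(12 + (½ - ½*9))² = (-352 - 158)*(12 + (½ - 9/2))² = -510*(12 - 4)² = -510*8² = -510*64 = -32640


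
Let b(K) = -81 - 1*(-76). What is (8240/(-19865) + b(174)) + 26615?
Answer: 105719882/3973 ≈ 26610.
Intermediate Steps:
b(K) = -5 (b(K) = -81 + 76 = -5)
(8240/(-19865) + b(174)) + 26615 = (8240/(-19865) - 5) + 26615 = (8240*(-1/19865) - 5) + 26615 = (-1648/3973 - 5) + 26615 = -21513/3973 + 26615 = 105719882/3973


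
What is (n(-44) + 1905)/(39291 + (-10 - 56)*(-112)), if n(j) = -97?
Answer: 1808/46683 ≈ 0.038729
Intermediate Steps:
(n(-44) + 1905)/(39291 + (-10 - 56)*(-112)) = (-97 + 1905)/(39291 + (-10 - 56)*(-112)) = 1808/(39291 - 66*(-112)) = 1808/(39291 + 7392) = 1808/46683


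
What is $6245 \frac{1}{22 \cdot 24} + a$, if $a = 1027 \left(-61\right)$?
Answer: $- \frac{33071371}{528} \approx -62635.0$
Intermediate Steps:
$a = -62647$
$6245 \frac{1}{22 \cdot 24} + a = 6245 \frac{1}{22 \cdot 24} - 62647 = 6245 \cdot \frac{1}{22} \cdot \frac{1}{24} - 62647 = 6245 \cdot \frac{1}{528} - 62647 = \frac{6245}{528} - 62647 = - \frac{33071371}{528}$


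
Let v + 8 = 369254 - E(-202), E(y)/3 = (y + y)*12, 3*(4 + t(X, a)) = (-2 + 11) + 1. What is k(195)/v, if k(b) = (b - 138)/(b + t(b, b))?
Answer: 57/74583190 ≈ 7.6425e-7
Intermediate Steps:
t(X, a) = -⅔ (t(X, a) = -4 + ((-2 + 11) + 1)/3 = -4 + (9 + 1)/3 = -4 + (⅓)*10 = -4 + 10/3 = -⅔)
E(y) = 72*y (E(y) = 3*((y + y)*12) = 3*((2*y)*12) = 3*(24*y) = 72*y)
k(b) = (-138 + b)/(-⅔ + b) (k(b) = (b - 138)/(b - ⅔) = (-138 + b)/(-⅔ + b))
v = 383790 (v = -8 + (369254 - 72*(-202)) = -8 + (369254 - 1*(-14544)) = -8 + (369254 + 14544) = -8 + 383798 = 383790)
k(195)/v = (3*(-138 + 195)/(-2 + 3*195))/383790 = (3*57/(-2 + 585))*(1/383790) = (3*57/583)*(1/383790) = (3*(1/583)*57)*(1/383790) = (171/583)*(1/383790) = 57/74583190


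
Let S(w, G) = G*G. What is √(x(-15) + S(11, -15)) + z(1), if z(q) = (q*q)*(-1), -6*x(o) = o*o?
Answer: -1 + 5*√30/2 ≈ 12.693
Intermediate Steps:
x(o) = -o²/6 (x(o) = -o*o/6 = -o²/6)
S(w, G) = G²
z(q) = -q² (z(q) = q²*(-1) = -q²)
√(x(-15) + S(11, -15)) + z(1) = √(-⅙*(-15)² + (-15)²) - 1*1² = √(-⅙*225 + 225) - 1*1 = √(-75/2 + 225) - 1 = √(375/2) - 1 = 5*√30/2 - 1 = -1 + 5*√30/2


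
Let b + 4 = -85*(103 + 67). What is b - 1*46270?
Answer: -60724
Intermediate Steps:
b = -14454 (b = -4 - 85*(103 + 67) = -4 - 85*170 = -4 - 14450 = -14454)
b - 1*46270 = -14454 - 1*46270 = -14454 - 46270 = -60724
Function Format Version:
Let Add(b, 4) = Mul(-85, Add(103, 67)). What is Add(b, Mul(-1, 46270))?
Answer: -60724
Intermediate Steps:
b = -14454 (b = Add(-4, Mul(-85, Add(103, 67))) = Add(-4, Mul(-85, 170)) = Add(-4, -14450) = -14454)
Add(b, Mul(-1, 46270)) = Add(-14454, Mul(-1, 46270)) = Add(-14454, -46270) = -60724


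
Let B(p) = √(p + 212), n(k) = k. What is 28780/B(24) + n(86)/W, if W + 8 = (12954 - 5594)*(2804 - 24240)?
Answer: -43/78884484 + 14390*√59/59 ≈ 1873.4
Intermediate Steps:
B(p) = √(212 + p)
W = -157768968 (W = -8 + (12954 - 5594)*(2804 - 24240) = -8 + 7360*(-21436) = -8 - 157768960 = -157768968)
28780/B(24) + n(86)/W = 28780/(√(212 + 24)) + 86/(-157768968) = 28780/(√236) + 86*(-1/157768968) = 28780/((2*√59)) - 43/78884484 = 28780*(√59/118) - 43/78884484 = 14390*√59/59 - 43/78884484 = -43/78884484 + 14390*√59/59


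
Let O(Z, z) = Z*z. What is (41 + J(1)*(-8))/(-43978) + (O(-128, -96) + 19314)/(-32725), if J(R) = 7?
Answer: -126300171/130834550 ≈ -0.96534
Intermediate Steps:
(41 + J(1)*(-8))/(-43978) + (O(-128, -96) + 19314)/(-32725) = (41 + 7*(-8))/(-43978) + (-128*(-96) + 19314)/(-32725) = (41 - 56)*(-1/43978) + (12288 + 19314)*(-1/32725) = -15*(-1/43978) + 31602*(-1/32725) = 15/43978 - 31602/32725 = -126300171/130834550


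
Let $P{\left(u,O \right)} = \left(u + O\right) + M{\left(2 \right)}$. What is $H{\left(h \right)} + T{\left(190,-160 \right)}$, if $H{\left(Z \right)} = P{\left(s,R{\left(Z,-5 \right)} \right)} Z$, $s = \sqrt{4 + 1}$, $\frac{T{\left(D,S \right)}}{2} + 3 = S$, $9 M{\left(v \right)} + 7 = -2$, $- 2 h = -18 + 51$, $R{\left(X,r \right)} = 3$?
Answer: $-359 - \frac{33 \sqrt{5}}{2} \approx -395.9$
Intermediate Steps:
$h = - \frac{33}{2}$ ($h = - \frac{-18 + 51}{2} = \left(- \frac{1}{2}\right) 33 = - \frac{33}{2} \approx -16.5$)
$M{\left(v \right)} = -1$ ($M{\left(v \right)} = - \frac{7}{9} + \frac{1}{9} \left(-2\right) = - \frac{7}{9} - \frac{2}{9} = -1$)
$T{\left(D,S \right)} = -6 + 2 S$
$s = \sqrt{5} \approx 2.2361$
$P{\left(u,O \right)} = -1 + O + u$ ($P{\left(u,O \right)} = \left(u + O\right) - 1 = \left(O + u\right) - 1 = -1 + O + u$)
$H{\left(Z \right)} = Z \left(2 + \sqrt{5}\right)$ ($H{\left(Z \right)} = \left(-1 + 3 + \sqrt{5}\right) Z = \left(2 + \sqrt{5}\right) Z = Z \left(2 + \sqrt{5}\right)$)
$H{\left(h \right)} + T{\left(190,-160 \right)} = - \frac{33 \left(2 + \sqrt{5}\right)}{2} + \left(-6 + 2 \left(-160\right)\right) = \left(-33 - \frac{33 \sqrt{5}}{2}\right) - 326 = -359 - \frac{33 \sqrt{5}}{2}$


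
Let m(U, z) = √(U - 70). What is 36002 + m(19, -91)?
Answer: 36002 + I*√51 ≈ 36002.0 + 7.1414*I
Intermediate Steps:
m(U, z) = √(-70 + U)
36002 + m(19, -91) = 36002 + √(-70 + 19) = 36002 + √(-51) = 36002 + I*√51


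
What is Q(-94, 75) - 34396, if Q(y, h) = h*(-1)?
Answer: -34471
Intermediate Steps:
Q(y, h) = -h
Q(-94, 75) - 34396 = -1*75 - 34396 = -75 - 34396 = -34471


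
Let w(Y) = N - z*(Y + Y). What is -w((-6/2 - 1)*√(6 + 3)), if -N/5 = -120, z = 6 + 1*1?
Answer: -768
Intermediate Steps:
z = 7 (z = 6 + 1 = 7)
N = 600 (N = -5*(-120) = 600)
w(Y) = 600 - 14*Y (w(Y) = 600 - 7*(Y + Y) = 600 - 7*2*Y = 600 - 14*Y)
-w((-6/2 - 1)*√(6 + 3)) = -(600 - 14*(-6/2 - 1)*√(6 + 3)) = -(600 - 14*(-6*½ - 1)*√9) = -(600 - 14*(-3 - 1)*3) = -(600 - (-56)*3) = -(600 - 14*(-12)) = -(600 + 168) = -1*768 = -768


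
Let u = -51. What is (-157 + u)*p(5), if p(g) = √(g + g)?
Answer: -208*√10 ≈ -657.75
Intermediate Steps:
p(g) = √2*√g (p(g) = √(2*g) = √2*√g)
(-157 + u)*p(5) = (-157 - 51)*(√2*√5) = -208*√10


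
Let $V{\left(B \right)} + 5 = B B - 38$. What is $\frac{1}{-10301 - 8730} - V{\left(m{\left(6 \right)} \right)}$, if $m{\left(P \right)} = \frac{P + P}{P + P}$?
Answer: $\frac{799301}{19031} \approx 42.0$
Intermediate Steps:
$m{\left(P \right)} = 1$ ($m{\left(P \right)} = \frac{2 P}{2 P} = 2 P \frac{1}{2 P} = 1$)
$V{\left(B \right)} = -43 + B^{2}$ ($V{\left(B \right)} = -5 + \left(B B - 38\right) = -5 + \left(B^{2} - 38\right) = -5 + \left(-38 + B^{2}\right) = -43 + B^{2}$)
$\frac{1}{-10301 - 8730} - V{\left(m{\left(6 \right)} \right)} = \frac{1}{-10301 - 8730} - \left(-43 + 1^{2}\right) = \frac{1}{-19031} - \left(-43 + 1\right) = - \frac{1}{19031} - -42 = - \frac{1}{19031} + 42 = \frac{799301}{19031}$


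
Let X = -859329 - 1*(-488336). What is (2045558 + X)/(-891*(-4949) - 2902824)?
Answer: 334913/301347 ≈ 1.1114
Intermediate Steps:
X = -370993 (X = -859329 + 488336 = -370993)
(2045558 + X)/(-891*(-4949) - 2902824) = (2045558 - 370993)/(-891*(-4949) - 2902824) = 1674565/(4409559 - 2902824) = 1674565/1506735 = 1674565*(1/1506735) = 334913/301347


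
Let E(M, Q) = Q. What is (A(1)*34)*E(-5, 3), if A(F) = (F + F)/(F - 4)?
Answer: -68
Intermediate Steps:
A(F) = 2*F/(-4 + F) (A(F) = (2*F)/(-4 + F) = 2*F/(-4 + F))
(A(1)*34)*E(-5, 3) = ((2*1/(-4 + 1))*34)*3 = ((2*1/(-3))*34)*3 = ((2*1*(-⅓))*34)*3 = -⅔*34*3 = -68/3*3 = -68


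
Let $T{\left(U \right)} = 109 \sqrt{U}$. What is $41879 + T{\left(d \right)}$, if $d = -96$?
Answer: $41879 + 436 i \sqrt{6} \approx 41879.0 + 1068.0 i$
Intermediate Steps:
$41879 + T{\left(d \right)} = 41879 + 109 \sqrt{-96} = 41879 + 109 \cdot 4 i \sqrt{6} = 41879 + 436 i \sqrt{6}$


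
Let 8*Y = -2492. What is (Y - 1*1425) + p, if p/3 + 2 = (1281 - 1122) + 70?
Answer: -2111/2 ≈ -1055.5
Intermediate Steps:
Y = -623/2 (Y = (⅛)*(-2492) = -623/2 ≈ -311.50)
p = 681 (p = -6 + 3*((1281 - 1122) + 70) = -6 + 3*(159 + 70) = -6 + 3*229 = -6 + 687 = 681)
(Y - 1*1425) + p = (-623/2 - 1*1425) + 681 = (-623/2 - 1425) + 681 = -3473/2 + 681 = -2111/2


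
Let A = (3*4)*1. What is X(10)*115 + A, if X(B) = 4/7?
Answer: 544/7 ≈ 77.714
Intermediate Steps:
A = 12 (A = 12*1 = 12)
X(B) = 4/7 (X(B) = 4*(⅐) = 4/7)
X(10)*115 + A = (4/7)*115 + 12 = 460/7 + 12 = 544/7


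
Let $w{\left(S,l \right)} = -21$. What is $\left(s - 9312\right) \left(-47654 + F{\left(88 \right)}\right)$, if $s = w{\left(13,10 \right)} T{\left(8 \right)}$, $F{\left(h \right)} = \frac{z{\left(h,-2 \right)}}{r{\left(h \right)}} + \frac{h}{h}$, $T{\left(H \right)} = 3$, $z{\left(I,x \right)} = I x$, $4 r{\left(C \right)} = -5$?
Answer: $445426875$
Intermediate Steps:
$r{\left(C \right)} = - \frac{5}{4}$ ($r{\left(C \right)} = \frac{1}{4} \left(-5\right) = - \frac{5}{4}$)
$F{\left(h \right)} = 1 + \frac{8 h}{5}$ ($F{\left(h \right)} = \frac{h \left(-2\right)}{- \frac{5}{4}} + \frac{h}{h} = - 2 h \left(- \frac{4}{5}\right) + 1 = \frac{8 h}{5} + 1 = 1 + \frac{8 h}{5}$)
$s = -63$ ($s = \left(-21\right) 3 = -63$)
$\left(s - 9312\right) \left(-47654 + F{\left(88 \right)}\right) = \left(-63 - 9312\right) \left(-47654 + \left(1 + \frac{8}{5} \cdot 88\right)\right) = - 9375 \left(-47654 + \left(1 + \frac{704}{5}\right)\right) = - 9375 \left(-47654 + \frac{709}{5}\right) = \left(-9375\right) \left(- \frac{237561}{5}\right) = 445426875$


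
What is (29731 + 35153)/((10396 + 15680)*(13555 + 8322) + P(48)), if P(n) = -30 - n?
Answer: 10814/95077429 ≈ 0.00011374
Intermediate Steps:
(29731 + 35153)/((10396 + 15680)*(13555 + 8322) + P(48)) = (29731 + 35153)/((10396 + 15680)*(13555 + 8322) + (-30 - 1*48)) = 64884/(26076*21877 + (-30 - 48)) = 64884/(570464652 - 78) = 64884/570464574 = 64884*(1/570464574) = 10814/95077429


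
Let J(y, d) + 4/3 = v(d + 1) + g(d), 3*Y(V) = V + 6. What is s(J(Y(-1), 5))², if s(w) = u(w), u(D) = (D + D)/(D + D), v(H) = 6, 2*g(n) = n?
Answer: 1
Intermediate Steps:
g(n) = n/2
Y(V) = 2 + V/3 (Y(V) = (V + 6)/3 = (6 + V)/3 = 2 + V/3)
u(D) = 1 (u(D) = (2*D)/((2*D)) = (2*D)*(1/(2*D)) = 1)
J(y, d) = 14/3 + d/2 (J(y, d) = -4/3 + (6 + d/2) = 14/3 + d/2)
s(w) = 1
s(J(Y(-1), 5))² = 1² = 1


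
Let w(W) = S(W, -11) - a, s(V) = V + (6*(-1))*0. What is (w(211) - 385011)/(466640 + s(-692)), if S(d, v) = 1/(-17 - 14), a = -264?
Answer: -5963579/7222194 ≈ -0.82573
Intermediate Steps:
s(V) = V (s(V) = V - 6*0 = V + 0 = V)
S(d, v) = -1/31 (S(d, v) = 1/(-31) = -1/31)
w(W) = 8183/31 (w(W) = -1/31 - 1*(-264) = -1/31 + 264 = 8183/31)
(w(211) - 385011)/(466640 + s(-692)) = (8183/31 - 385011)/(466640 - 692) = -11927158/31/465948 = -11927158/31*1/465948 = -5963579/7222194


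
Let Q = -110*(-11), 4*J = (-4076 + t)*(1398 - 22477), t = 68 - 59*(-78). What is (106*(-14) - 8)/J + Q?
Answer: 7575163214/6260463 ≈ 1210.0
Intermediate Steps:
t = 4670 (t = 68 + 4602 = 4670)
J = -6260463/2 (J = ((-4076 + 4670)*(1398 - 22477))/4 = (594*(-21079))/4 = (¼)*(-12520926) = -6260463/2 ≈ -3.1302e+6)
Q = 1210
(106*(-14) - 8)/J + Q = (106*(-14) - 8)/(-6260463/2) + 1210 = (-1484 - 8)*(-2/6260463) + 1210 = -1492*(-2/6260463) + 1210 = 2984/6260463 + 1210 = 7575163214/6260463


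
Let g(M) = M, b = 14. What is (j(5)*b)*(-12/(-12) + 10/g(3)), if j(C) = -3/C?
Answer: -182/5 ≈ -36.400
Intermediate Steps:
(j(5)*b)*(-12/(-12) + 10/g(3)) = (-3/5*14)*(-12/(-12) + 10/3) = (-3*1/5*14)*(-12*(-1/12) + 10*(1/3)) = (-3/5*14)*(1 + 10/3) = -42/5*13/3 = -182/5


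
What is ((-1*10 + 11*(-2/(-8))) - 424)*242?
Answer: -208725/2 ≈ -1.0436e+5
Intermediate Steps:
((-1*10 + 11*(-2/(-8))) - 424)*242 = ((-10 + 11*(-2*(-⅛))) - 424)*242 = ((-10 + 11*(¼)) - 424)*242 = ((-10 + 11/4) - 424)*242 = (-29/4 - 424)*242 = -1725/4*242 = -208725/2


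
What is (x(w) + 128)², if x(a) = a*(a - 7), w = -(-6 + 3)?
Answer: 13456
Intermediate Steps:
w = 3 (w = -1*(-3) = 3)
x(a) = a*(-7 + a)
(x(w) + 128)² = (3*(-7 + 3) + 128)² = (3*(-4) + 128)² = (-12 + 128)² = 116² = 13456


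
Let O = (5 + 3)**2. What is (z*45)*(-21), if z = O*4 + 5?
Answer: -246645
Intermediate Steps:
O = 64 (O = 8**2 = 64)
z = 261 (z = 64*4 + 5 = 256 + 5 = 261)
(z*45)*(-21) = (261*45)*(-21) = 11745*(-21) = -246645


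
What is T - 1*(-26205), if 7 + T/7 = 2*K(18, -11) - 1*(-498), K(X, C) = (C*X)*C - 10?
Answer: 59994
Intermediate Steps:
K(X, C) = -10 + X*C² (K(X, C) = X*C² - 10 = -10 + X*C²)
T = 33789 (T = -49 + 7*(2*(-10 + 18*(-11)²) - 1*(-498)) = -49 + 7*(2*(-10 + 18*121) + 498) = -49 + 7*(2*(-10 + 2178) + 498) = -49 + 7*(2*2168 + 498) = -49 + 7*(4336 + 498) = -49 + 7*4834 = -49 + 33838 = 33789)
T - 1*(-26205) = 33789 - 1*(-26205) = 33789 + 26205 = 59994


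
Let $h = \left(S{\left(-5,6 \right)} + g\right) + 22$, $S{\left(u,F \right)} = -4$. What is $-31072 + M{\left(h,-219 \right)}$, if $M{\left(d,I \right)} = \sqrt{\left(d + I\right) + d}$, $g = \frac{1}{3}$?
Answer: $-31072 + \frac{i \sqrt{1641}}{3} \approx -31072.0 + 13.503 i$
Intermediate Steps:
$g = \frac{1}{3} \approx 0.33333$
$h = \frac{55}{3}$ ($h = \left(-4 + \frac{1}{3}\right) + 22 = - \frac{11}{3} + 22 = \frac{55}{3} \approx 18.333$)
$M{\left(d,I \right)} = \sqrt{I + 2 d}$ ($M{\left(d,I \right)} = \sqrt{\left(I + d\right) + d} = \sqrt{I + 2 d}$)
$-31072 + M{\left(h,-219 \right)} = -31072 + \sqrt{-219 + 2 \cdot \frac{55}{3}} = -31072 + \sqrt{-219 + \frac{110}{3}} = -31072 + \sqrt{- \frac{547}{3}} = -31072 + \frac{i \sqrt{1641}}{3}$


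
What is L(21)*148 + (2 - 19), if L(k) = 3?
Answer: 427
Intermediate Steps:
L(21)*148 + (2 - 19) = 3*148 + (2 - 19) = 444 - 17 = 427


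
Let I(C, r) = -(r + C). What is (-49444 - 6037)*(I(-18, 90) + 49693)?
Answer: -2753022701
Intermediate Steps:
I(C, r) = -C - r (I(C, r) = -(C + r) = -C - r)
(-49444 - 6037)*(I(-18, 90) + 49693) = (-49444 - 6037)*((-1*(-18) - 1*90) + 49693) = -55481*((18 - 90) + 49693) = -55481*(-72 + 49693) = -55481*49621 = -2753022701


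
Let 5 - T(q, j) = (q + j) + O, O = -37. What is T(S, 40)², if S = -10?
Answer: 144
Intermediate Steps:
T(q, j) = 42 - j - q (T(q, j) = 5 - ((q + j) - 37) = 5 - ((j + q) - 37) = 5 - (-37 + j + q) = 5 + (37 - j - q) = 42 - j - q)
T(S, 40)² = (42 - 1*40 - 1*(-10))² = (42 - 40 + 10)² = 12² = 144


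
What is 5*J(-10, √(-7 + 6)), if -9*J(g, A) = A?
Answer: -5*I/9 ≈ -0.55556*I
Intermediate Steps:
J(g, A) = -A/9
5*J(-10, √(-7 + 6)) = 5*(-√(-7 + 6)/9) = 5*(-I/9) = -5*I/9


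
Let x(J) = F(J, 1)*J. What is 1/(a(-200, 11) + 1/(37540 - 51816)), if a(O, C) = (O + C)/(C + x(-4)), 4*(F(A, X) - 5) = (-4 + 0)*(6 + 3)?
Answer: -14276/99933 ≈ -0.14286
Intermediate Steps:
F(A, X) = -4 (F(A, X) = 5 + ((-4 + 0)*(6 + 3))/4 = 5 + (-4*9)/4 = 5 + (¼)*(-36) = 5 - 9 = -4)
x(J) = -4*J
a(O, C) = (C + O)/(16 + C) (a(O, C) = (O + C)/(C - 4*(-4)) = (C + O)/(C + 16) = (C + O)/(16 + C))
1/(a(-200, 11) + 1/(37540 - 51816)) = 1/((11 - 200)/(16 + 11) + 1/(37540 - 51816)) = 1/(-189/27 + 1/(-14276)) = 1/((1/27)*(-189) - 1/14276) = 1/(-7 - 1/14276) = 1/(-99933/14276) = -14276/99933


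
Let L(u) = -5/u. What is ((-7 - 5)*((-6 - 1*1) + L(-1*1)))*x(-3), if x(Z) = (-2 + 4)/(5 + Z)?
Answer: 24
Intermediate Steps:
x(Z) = 2/(5 + Z)
((-7 - 5)*((-6 - 1*1) + L(-1*1)))*x(-3) = ((-7 - 5)*((-6 - 1*1) - 5/((-1*1))))*(2/(5 - 3)) = (-12*((-6 - 1) - 5/(-1)))*(2/2) = (-12*(-7 - 5*(-1)))*(2*(½)) = -12*(-7 + 5)*1 = -12*(-2)*1 = 24*1 = 24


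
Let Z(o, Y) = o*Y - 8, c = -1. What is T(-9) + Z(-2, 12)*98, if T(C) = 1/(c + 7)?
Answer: -18815/6 ≈ -3135.8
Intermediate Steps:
Z(o, Y) = -8 + Y*o (Z(o, Y) = Y*o - 8 = -8 + Y*o)
T(C) = ⅙ (T(C) = 1/(-1 + 7) = 1/6 = ⅙)
T(-9) + Z(-2, 12)*98 = ⅙ + (-8 + 12*(-2))*98 = ⅙ + (-8 - 24)*98 = ⅙ - 32*98 = ⅙ - 3136 = -18815/6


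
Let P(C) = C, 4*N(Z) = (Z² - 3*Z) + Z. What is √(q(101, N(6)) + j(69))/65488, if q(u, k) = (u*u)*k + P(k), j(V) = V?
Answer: 3*√6809/65488 ≈ 0.0037801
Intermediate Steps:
N(Z) = -Z/2 + Z²/4 (N(Z) = ((Z² - 3*Z) + Z)/4 = (Z² - 2*Z)/4 = -Z/2 + Z²/4)
q(u, k) = k + k*u² (q(u, k) = (u*u)*k + k = u²*k + k = k*u² + k = k + k*u²)
√(q(101, N(6)) + j(69))/65488 = √(((¼)*6*(-2 + 6))*(1 + 101²) + 69)/65488 = √(((¼)*6*4)*(1 + 10201) + 69)*(1/65488) = √(6*10202 + 69)*(1/65488) = √(61212 + 69)*(1/65488) = √61281*(1/65488) = (3*√6809)*(1/65488) = 3*√6809/65488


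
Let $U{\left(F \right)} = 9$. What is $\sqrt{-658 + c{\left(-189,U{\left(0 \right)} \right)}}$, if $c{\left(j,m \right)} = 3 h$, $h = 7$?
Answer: $7 i \sqrt{13} \approx 25.239 i$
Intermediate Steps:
$c{\left(j,m \right)} = 21$ ($c{\left(j,m \right)} = 3 \cdot 7 = 21$)
$\sqrt{-658 + c{\left(-189,U{\left(0 \right)} \right)}} = \sqrt{-658 + 21} = \sqrt{-637} = 7 i \sqrt{13}$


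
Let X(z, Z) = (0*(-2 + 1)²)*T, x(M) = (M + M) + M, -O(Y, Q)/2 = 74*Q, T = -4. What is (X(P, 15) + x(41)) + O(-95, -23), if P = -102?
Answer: 3527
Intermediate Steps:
O(Y, Q) = -148*Q
x(M) = 3*M (x(M) = 2*M + M = 3*M)
X(z, Z) = 0 (X(z, Z) = (0*(-2 + 1)²)*(-4) = (0*(-1)²)*(-4) = (0*1)*(-4) = 0*(-4) = 0)
(X(P, 15) + x(41)) + O(-95, -23) = (0 + 3*41) - 148*(-23) = (0 + 123) + 3404 = 123 + 3404 = 3527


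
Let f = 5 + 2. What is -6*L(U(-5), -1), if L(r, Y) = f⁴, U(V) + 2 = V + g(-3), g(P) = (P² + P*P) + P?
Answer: -14406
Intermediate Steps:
g(P) = P + 2*P² (g(P) = (P² + P²) + P = 2*P² + P = P + 2*P²)
U(V) = 13 + V (U(V) = -2 + (V - 3*(1 + 2*(-3))) = -2 + (V - 3*(1 - 6)) = -2 + (V - 3*(-5)) = -2 + (V + 15) = -2 + (15 + V) = 13 + V)
f = 7
L(r, Y) = 2401 (L(r, Y) = 7⁴ = 2401)
-6*L(U(-5), -1) = -6*2401 = -14406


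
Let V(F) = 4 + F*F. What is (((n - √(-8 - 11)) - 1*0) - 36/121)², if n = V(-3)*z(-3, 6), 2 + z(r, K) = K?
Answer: 38859357/14641 - 12512*I*√19/121 ≈ 2654.1 - 450.73*I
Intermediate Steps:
z(r, K) = -2 + K
V(F) = 4 + F²
n = 52 (n = (4 + (-3)²)*(-2 + 6) = (4 + 9)*4 = 13*4 = 52)
(((n - √(-8 - 11)) - 1*0) - 36/121)² = (((52 - √(-8 - 11)) - 1*0) - 36/121)² = (((52 - √(-19)) + 0) - 36*1/121)² = (((52 - I*√19) + 0) - 36/121)² = ((52 - I*√19) - 36/121)² = (6256/121 - I*√19)²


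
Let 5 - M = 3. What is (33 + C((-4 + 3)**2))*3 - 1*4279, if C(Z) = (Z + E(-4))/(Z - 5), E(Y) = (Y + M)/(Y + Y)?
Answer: -66895/16 ≈ -4180.9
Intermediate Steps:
M = 2 (M = 5 - 1*3 = 5 - 3 = 2)
E(Y) = (2 + Y)/(2*Y) (E(Y) = (Y + 2)/(Y + Y) = (2 + Y)/((2*Y)) = (2 + Y)*(1/(2*Y)) = (2 + Y)/(2*Y))
C(Z) = (1/4 + Z)/(-5 + Z) (C(Z) = (Z + (1/2)*(2 - 4)/(-4))/(Z - 5) = (Z + (1/2)*(-1/4)*(-2))/(-5 + Z) = (Z + 1/4)/(-5 + Z) = (1/4 + Z)/(-5 + Z))
(33 + C((-4 + 3)**2))*3 - 1*4279 = (33 + (1/4 + (-4 + 3)**2)/(-5 + (-4 + 3)**2))*3 - 1*4279 = (33 + (1/4 + (-1)**2)/(-5 + (-1)**2))*3 - 4279 = (33 + (1/4 + 1)/(-5 + 1))*3 - 4279 = (33 + (5/4)/(-4))*3 - 4279 = (33 - 1/4*5/4)*3 - 4279 = (33 - 5/16)*3 - 4279 = (523/16)*3 - 4279 = 1569/16 - 4279 = -66895/16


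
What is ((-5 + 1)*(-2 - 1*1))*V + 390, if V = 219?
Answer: 3018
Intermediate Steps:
((-5 + 1)*(-2 - 1*1))*V + 390 = ((-5 + 1)*(-2 - 1*1))*219 + 390 = -4*(-2 - 1)*219 + 390 = -4*(-3)*219 + 390 = 12*219 + 390 = 2628 + 390 = 3018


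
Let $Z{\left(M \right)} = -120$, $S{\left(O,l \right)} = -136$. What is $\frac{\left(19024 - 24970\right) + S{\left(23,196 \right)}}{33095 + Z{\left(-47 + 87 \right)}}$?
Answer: $- \frac{6082}{32975} \approx -0.18444$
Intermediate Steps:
$\frac{\left(19024 - 24970\right) + S{\left(23,196 \right)}}{33095 + Z{\left(-47 + 87 \right)}} = \frac{\left(19024 - 24970\right) - 136}{33095 - 120} = \frac{-5946 - 136}{32975} = \left(-6082\right) \frac{1}{32975} = - \frac{6082}{32975}$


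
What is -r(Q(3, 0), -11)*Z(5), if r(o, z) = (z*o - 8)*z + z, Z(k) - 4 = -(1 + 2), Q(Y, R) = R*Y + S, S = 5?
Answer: -682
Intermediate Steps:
Q(Y, R) = 5 + R*Y (Q(Y, R) = R*Y + 5 = 5 + R*Y)
Z(k) = 1 (Z(k) = 4 - (1 + 2) = 4 - 1*3 = 4 - 3 = 1)
r(o, z) = z + z*(-8 + o*z) (r(o, z) = (o*z - 8)*z + z = (-8 + o*z)*z + z = z*(-8 + o*z) + z = z + z*(-8 + o*z))
-r(Q(3, 0), -11)*Z(5) = -(-11*(-7 + (5 + 0*3)*(-11))) = -(-11*(-7 + (5 + 0)*(-11))) = -(-11*(-7 + 5*(-11))) = -(-11*(-7 - 55)) = -(-11*(-62)) = -682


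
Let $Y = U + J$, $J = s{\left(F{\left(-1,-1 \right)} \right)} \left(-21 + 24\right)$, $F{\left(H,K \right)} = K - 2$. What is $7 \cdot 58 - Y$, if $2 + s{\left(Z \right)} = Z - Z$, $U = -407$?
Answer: $819$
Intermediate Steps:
$F{\left(H,K \right)} = -2 + K$ ($F{\left(H,K \right)} = K - 2 = -2 + K$)
$s{\left(Z \right)} = -2$ ($s{\left(Z \right)} = -2 + \left(Z - Z\right) = -2 + 0 = -2$)
$J = -6$ ($J = - 2 \left(-21 + 24\right) = \left(-2\right) 3 = -6$)
$Y = -413$ ($Y = -407 - 6 = -413$)
$7 \cdot 58 - Y = 7 \cdot 58 - -413 = 406 + 413 = 819$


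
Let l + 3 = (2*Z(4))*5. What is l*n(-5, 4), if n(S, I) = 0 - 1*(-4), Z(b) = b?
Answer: 148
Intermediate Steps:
n(S, I) = 4 (n(S, I) = 0 + 4 = 4)
l = 37 (l = -3 + (2*4)*5 = -3 + 8*5 = -3 + 40 = 37)
l*n(-5, 4) = 37*4 = 148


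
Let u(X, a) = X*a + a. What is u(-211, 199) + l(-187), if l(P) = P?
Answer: -41977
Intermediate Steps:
u(X, a) = a + X*a
u(-211, 199) + l(-187) = 199*(1 - 211) - 187 = 199*(-210) - 187 = -41790 - 187 = -41977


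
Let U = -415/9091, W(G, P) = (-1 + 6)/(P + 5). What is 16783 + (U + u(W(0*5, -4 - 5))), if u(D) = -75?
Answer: 151892013/9091 ≈ 16708.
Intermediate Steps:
W(G, P) = 5/(5 + P)
U = -415/9091 (U = -415*1/9091 = -415/9091 ≈ -0.045650)
16783 + (U + u(W(0*5, -4 - 5))) = 16783 + (-415/9091 - 75) = 16783 - 682240/9091 = 151892013/9091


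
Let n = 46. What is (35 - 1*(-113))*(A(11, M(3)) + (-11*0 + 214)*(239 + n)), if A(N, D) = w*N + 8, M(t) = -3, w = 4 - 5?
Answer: 9026076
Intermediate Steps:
w = -1
A(N, D) = 8 - N (A(N, D) = -N + 8 = 8 - N)
(35 - 1*(-113))*(A(11, M(3)) + (-11*0 + 214)*(239 + n)) = (35 - 1*(-113))*((8 - 1*11) + (-11*0 + 214)*(239 + 46)) = (35 + 113)*((8 - 11) + (0 + 214)*285) = 148*(-3 + 214*285) = 148*(-3 + 60990) = 148*60987 = 9026076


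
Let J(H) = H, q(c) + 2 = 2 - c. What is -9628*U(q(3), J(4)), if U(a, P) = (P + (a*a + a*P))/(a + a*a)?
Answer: -4814/3 ≈ -1604.7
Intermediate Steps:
q(c) = -c (q(c) = -2 + (2 - c) = -c)
U(a, P) = (P + a² + P*a)/(a + a²) (U(a, P) = (P + (a² + P*a))/(a + a²) = (P + a² + P*a)/(a + a²))
-9628*U(q(3), J(4)) = -9628*(4 + (-1*3)² + 4*(-1*3))/(((-1*3))*(1 - 1*3)) = -9628*(4 + (-3)² + 4*(-3))/((-3)*(1 - 3)) = -(-9628)*(4 + 9 - 12)/(3*(-2)) = -(-9628)*(-1)/(3*2) = -9628*⅙ = -4814/3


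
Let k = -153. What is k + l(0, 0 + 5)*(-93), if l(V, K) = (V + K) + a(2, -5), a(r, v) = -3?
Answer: -339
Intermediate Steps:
l(V, K) = -3 + K + V (l(V, K) = (V + K) - 3 = (K + V) - 3 = -3 + K + V)
k + l(0, 0 + 5)*(-93) = -153 + (-3 + (0 + 5) + 0)*(-93) = -153 + (-3 + 5 + 0)*(-93) = -153 + 2*(-93) = -153 - 186 = -339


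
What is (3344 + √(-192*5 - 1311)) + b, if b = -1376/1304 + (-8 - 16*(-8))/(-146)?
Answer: 39767920/11899 + I*√2271 ≈ 3342.1 + 47.655*I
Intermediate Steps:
b = -22336/11899 (b = -1376*1/1304 + (-8 + 128)*(-1/146) = -172/163 + 120*(-1/146) = -172/163 - 60/73 = -22336/11899 ≈ -1.8771)
(3344 + √(-192*5 - 1311)) + b = (3344 + √(-192*5 - 1311)) - 22336/11899 = (3344 + √(-960 - 1311)) - 22336/11899 = (3344 + √(-2271)) - 22336/11899 = (3344 + I*√2271) - 22336/11899 = 39767920/11899 + I*√2271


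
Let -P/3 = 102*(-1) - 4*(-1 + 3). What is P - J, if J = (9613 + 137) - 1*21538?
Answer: 12118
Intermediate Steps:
J = -11788 (J = 9750 - 21538 = -11788)
P = 330 (P = -3*(102*(-1) - 4*(-1 + 3)) = -3*(-102 - 4*2) = -3*(-102 - 8) = -3*(-110) = 330)
P - J = 330 - 1*(-11788) = 330 + 11788 = 12118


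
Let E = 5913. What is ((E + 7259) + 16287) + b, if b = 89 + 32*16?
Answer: 30060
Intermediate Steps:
b = 601 (b = 89 + 512 = 601)
((E + 7259) + 16287) + b = ((5913 + 7259) + 16287) + 601 = (13172 + 16287) + 601 = 29459 + 601 = 30060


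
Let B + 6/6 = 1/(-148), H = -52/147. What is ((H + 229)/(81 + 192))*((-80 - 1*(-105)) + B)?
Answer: 119352661/5939388 ≈ 20.095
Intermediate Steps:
H = -52/147 (H = -52*1/147 = -52/147 ≈ -0.35374)
B = -149/148 (B = -1 + 1/(-148) = -1 - 1/148 = -149/148 ≈ -1.0068)
((H + 229)/(81 + 192))*((-80 - 1*(-105)) + B) = ((-52/147 + 229)/(81 + 192))*((-80 - 1*(-105)) - 149/148) = ((33611/147)/273)*((-80 + 105) - 149/148) = ((33611/147)*(1/273))*(25 - 149/148) = (33611/40131)*(3551/148) = 119352661/5939388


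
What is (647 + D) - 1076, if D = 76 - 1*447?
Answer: -800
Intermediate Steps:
D = -371 (D = 76 - 447 = -371)
(647 + D) - 1076 = (647 - 371) - 1076 = 276 - 1076 = -800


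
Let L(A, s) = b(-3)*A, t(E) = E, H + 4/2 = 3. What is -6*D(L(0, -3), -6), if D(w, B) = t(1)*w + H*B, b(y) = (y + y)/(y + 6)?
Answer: 36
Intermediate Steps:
H = 1 (H = -2 + 3 = 1)
b(y) = 2*y/(6 + y) (b(y) = (2*y)/(6 + y) = 2*y/(6 + y))
L(A, s) = -2*A (L(A, s) = (2*(-3)/(6 - 3))*A = (2*(-3)/3)*A = (2*(-3)*(1/3))*A = -2*A)
D(w, B) = B + w (D(w, B) = 1*w + 1*B = w + B = B + w)
-6*D(L(0, -3), -6) = -6*(-6 - 2*0) = -6*(-6 + 0) = -6*(-6) = 36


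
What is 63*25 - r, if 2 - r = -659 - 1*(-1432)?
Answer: 2346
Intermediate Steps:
r = -771 (r = 2 - (-659 - 1*(-1432)) = 2 - (-659 + 1432) = 2 - 1*773 = 2 - 773 = -771)
63*25 - r = 63*25 - 1*(-771) = 1575 + 771 = 2346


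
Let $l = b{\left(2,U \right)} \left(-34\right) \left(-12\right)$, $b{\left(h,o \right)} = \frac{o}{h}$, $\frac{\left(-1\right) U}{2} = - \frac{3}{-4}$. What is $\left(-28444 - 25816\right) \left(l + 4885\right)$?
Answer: $-248456540$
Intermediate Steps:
$U = - \frac{3}{2}$ ($U = - 2 \left(- \frac{3}{-4}\right) = - 2 \left(\left(-3\right) \left(- \frac{1}{4}\right)\right) = \left(-2\right) \frac{3}{4} = - \frac{3}{2} \approx -1.5$)
$l = -306$ ($l = - \frac{3}{2 \cdot 2} \left(-34\right) \left(-12\right) = \left(- \frac{3}{2}\right) \frac{1}{2} \left(-34\right) \left(-12\right) = \left(- \frac{3}{4}\right) \left(-34\right) \left(-12\right) = \frac{51}{2} \left(-12\right) = -306$)
$\left(-28444 - 25816\right) \left(l + 4885\right) = \left(-28444 - 25816\right) \left(-306 + 4885\right) = \left(-54260\right) 4579 = -248456540$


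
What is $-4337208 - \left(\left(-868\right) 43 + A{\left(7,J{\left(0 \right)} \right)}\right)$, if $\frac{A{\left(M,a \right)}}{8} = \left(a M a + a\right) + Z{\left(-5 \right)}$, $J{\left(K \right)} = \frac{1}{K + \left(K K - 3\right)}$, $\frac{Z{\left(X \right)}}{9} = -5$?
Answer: $- \frac{38695748}{9} \approx -4.2995 \cdot 10^{6}$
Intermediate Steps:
$Z{\left(X \right)} = -45$ ($Z{\left(X \right)} = 9 \left(-5\right) = -45$)
$J{\left(K \right)} = \frac{1}{-3 + K + K^{2}}$ ($J{\left(K \right)} = \frac{1}{K + \left(K^{2} - 3\right)} = \frac{1}{K + \left(-3 + K^{2}\right)} = \frac{1}{-3 + K + K^{2}}$)
$A{\left(M,a \right)} = -360 + 8 a + 8 M a^{2}$ ($A{\left(M,a \right)} = 8 \left(\left(a M a + a\right) - 45\right) = 8 \left(\left(M a a + a\right) - 45\right) = 8 \left(\left(M a^{2} + a\right) - 45\right) = 8 \left(\left(a + M a^{2}\right) - 45\right) = 8 \left(-45 + a + M a^{2}\right) = -360 + 8 a + 8 M a^{2}$)
$-4337208 - \left(\left(-868\right) 43 + A{\left(7,J{\left(0 \right)} \right)}\right) = -4337208 - \left(\left(-868\right) 43 + \left(-360 + \frac{8}{-3 + 0 + 0^{2}} + 8 \cdot 7 \left(\frac{1}{-3 + 0 + 0^{2}}\right)^{2}\right)\right) = -4337208 - \left(-37324 + \left(-360 + \frac{8}{-3 + 0 + 0} + 8 \cdot 7 \left(\frac{1}{-3 + 0 + 0}\right)^{2}\right)\right) = -4337208 - \left(-37324 + \left(-360 + \frac{8}{-3} + 8 \cdot 7 \left(\frac{1}{-3}\right)^{2}\right)\right) = -4337208 - \left(-37324 + \left(-360 + 8 \left(- \frac{1}{3}\right) + 8 \cdot 7 \left(- \frac{1}{3}\right)^{2}\right)\right) = -4337208 - \left(-37324 - \left(\frac{1088}{3} - \frac{56}{9}\right)\right) = -4337208 - \left(-37324 - \frac{3208}{9}\right) = -4337208 - - \frac{339124}{9} = -4337208 + \frac{339124}{9} = - \frac{38695748}{9}$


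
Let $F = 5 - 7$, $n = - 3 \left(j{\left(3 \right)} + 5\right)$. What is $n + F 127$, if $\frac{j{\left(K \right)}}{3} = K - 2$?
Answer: $-278$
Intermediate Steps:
$j{\left(K \right)} = -6 + 3 K$ ($j{\left(K \right)} = 3 \left(K - 2\right) = 3 \left(-2 + K\right) = -6 + 3 K$)
$n = -24$ ($n = - 3 \left(\left(-6 + 3 \cdot 3\right) + 5\right) = - 3 \left(\left(-6 + 9\right) + 5\right) = - 3 \left(3 + 5\right) = \left(-3\right) 8 = -24$)
$F = -2$ ($F = 5 - 7 = -2$)
$n + F 127 = -24 - 254 = -278$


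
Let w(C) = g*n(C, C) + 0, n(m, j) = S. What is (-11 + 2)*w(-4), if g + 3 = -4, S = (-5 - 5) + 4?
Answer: -378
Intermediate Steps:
S = -6 (S = -10 + 4 = -6)
n(m, j) = -6
g = -7 (g = -3 - 4 = -7)
w(C) = 42 (w(C) = -7*(-6) + 0 = 42 + 0 = 42)
(-11 + 2)*w(-4) = (-11 + 2)*42 = -9*42 = -378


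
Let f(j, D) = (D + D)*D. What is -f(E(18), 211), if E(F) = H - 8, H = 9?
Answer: -89042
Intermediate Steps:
E(F) = 1 (E(F) = 9 - 8 = 1)
f(j, D) = 2*D² (f(j, D) = (2*D)*D = 2*D²)
-f(E(18), 211) = -2*211² = -2*44521 = -1*89042 = -89042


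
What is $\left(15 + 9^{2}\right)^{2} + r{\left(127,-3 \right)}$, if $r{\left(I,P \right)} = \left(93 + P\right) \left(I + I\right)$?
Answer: $32076$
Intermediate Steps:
$r{\left(I,P \right)} = 2 I \left(93 + P\right)$ ($r{\left(I,P \right)} = \left(93 + P\right) 2 I = 2 I \left(93 + P\right)$)
$\left(15 + 9^{2}\right)^{2} + r{\left(127,-3 \right)} = \left(15 + 9^{2}\right)^{2} + 2 \cdot 127 \left(93 - 3\right) = \left(15 + 81\right)^{2} + 2 \cdot 127 \cdot 90 = 96^{2} + 22860 = 9216 + 22860 = 32076$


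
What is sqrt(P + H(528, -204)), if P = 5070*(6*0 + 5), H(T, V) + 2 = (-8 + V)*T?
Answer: 2*I*sqrt(21647) ≈ 294.26*I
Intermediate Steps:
H(T, V) = -2 + T*(-8 + V) (H(T, V) = -2 + (-8 + V)*T = -2 + T*(-8 + V))
P = 25350 (P = 5070*(0 + 5) = 5070*5 = 25350)
sqrt(P + H(528, -204)) = sqrt(25350 + (-2 - 8*528 + 528*(-204))) = sqrt(25350 + (-2 - 4224 - 107712)) = sqrt(25350 - 111938) = sqrt(-86588) = 2*I*sqrt(21647)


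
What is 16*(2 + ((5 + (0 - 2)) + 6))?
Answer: 176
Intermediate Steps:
16*(2 + ((5 + (0 - 2)) + 6)) = 16*(2 + ((5 - 2) + 6)) = 16*(2 + (3 + 6)) = 16*(2 + 9) = 16*11 = 176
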